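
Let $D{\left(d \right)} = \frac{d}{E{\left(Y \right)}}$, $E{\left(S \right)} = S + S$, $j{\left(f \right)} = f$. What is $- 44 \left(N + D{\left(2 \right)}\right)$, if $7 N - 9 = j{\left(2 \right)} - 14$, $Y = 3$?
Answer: $\frac{88}{21} \approx 4.1905$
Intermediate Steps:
$N = - \frac{3}{7}$ ($N = \frac{9}{7} + \frac{2 - 14}{7} = \frac{9}{7} + \frac{1}{7} \left(-12\right) = \frac{9}{7} - \frac{12}{7} = - \frac{3}{7} \approx -0.42857$)
$E{\left(S \right)} = 2 S$
$D{\left(d \right)} = \frac{d}{6}$ ($D{\left(d \right)} = \frac{d}{2 \cdot 3} = \frac{d}{6}$)
$- 44 \left(N + D{\left(2 \right)}\right) = - 44 \left(- \frac{3}{7} + \frac{1}{6} \cdot 2\right) = - 44 \left(- \frac{3}{7} + \frac{1}{3}\right) = \left(-44\right) \left(- \frac{2}{21}\right) = \frac{88}{21}$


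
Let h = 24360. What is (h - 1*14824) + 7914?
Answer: 17450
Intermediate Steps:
(h - 1*14824) + 7914 = (24360 - 1*14824) + 7914 = (24360 - 14824) + 7914 = 9536 + 7914 = 17450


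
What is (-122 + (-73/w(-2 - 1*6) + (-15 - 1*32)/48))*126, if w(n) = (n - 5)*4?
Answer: -1593123/104 ≈ -15318.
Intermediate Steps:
w(n) = -20 + 4*n (w(n) = (-5 + n)*4 = -20 + 4*n)
(-122 + (-73/w(-2 - 1*6) + (-15 - 1*32)/48))*126 = (-122 + (-73/(-20 + 4*(-2 - 1*6)) + (-15 - 1*32)/48))*126 = (-122 + (-73/(-20 + 4*(-2 - 6)) + (-15 - 32)*(1/48)))*126 = (-122 + (-73/(-20 + 4*(-8)) - 47*1/48))*126 = (-122 + (-73/(-20 - 32) - 47/48))*126 = (-122 + (-73/(-52) - 47/48))*126 = (-122 + (-73*(-1/52) - 47/48))*126 = (-122 + (73/52 - 47/48))*126 = (-122 + 265/624)*126 = -75863/624*126 = -1593123/104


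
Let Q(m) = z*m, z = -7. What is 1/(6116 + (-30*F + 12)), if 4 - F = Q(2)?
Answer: 1/5588 ≈ 0.00017895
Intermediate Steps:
Q(m) = -7*m
F = 18 (F = 4 - (-7)*2 = 4 - 1*(-14) = 4 + 14 = 18)
1/(6116 + (-30*F + 12)) = 1/(6116 + (-30*18 + 12)) = 1/(6116 + (-540 + 12)) = 1/(6116 - 528) = 1/5588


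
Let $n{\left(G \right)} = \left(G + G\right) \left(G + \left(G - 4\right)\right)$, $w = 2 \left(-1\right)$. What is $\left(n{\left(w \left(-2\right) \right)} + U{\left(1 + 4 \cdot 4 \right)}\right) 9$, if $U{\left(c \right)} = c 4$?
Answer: $900$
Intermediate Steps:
$U{\left(c \right)} = 4 c$
$w = -2$
$n{\left(G \right)} = 2 G \left(-4 + 2 G\right)$ ($n{\left(G \right)} = 2 G \left(G + \left(G - 4\right)\right) = 2 G \left(G + \left(-4 + G\right)\right) = 2 G \left(-4 + 2 G\right)$)
$\left(n{\left(w \left(-2\right) \right)} + U{\left(1 + 4 \cdot 4 \right)}\right) 9 = \left(4 \left(\left(-2\right) \left(-2\right)\right) \left(-2 - -4\right) + 4 \left(1 + 4 \cdot 4\right)\right) 9 = \left(4 \cdot 4 \left(-2 + 4\right) + 4 \left(1 + 16\right)\right) 9 = \left(4 \cdot 4 \cdot 2 + 4 \cdot 17\right) 9 = \left(32 + 68\right) 9 = 100 \cdot 9 = 900$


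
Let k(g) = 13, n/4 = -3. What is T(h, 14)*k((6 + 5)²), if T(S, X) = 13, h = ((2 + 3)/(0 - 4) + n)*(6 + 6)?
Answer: 169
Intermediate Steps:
n = -12 (n = 4*(-3) = -12)
h = -159 (h = ((2 + 3)/(0 - 4) - 12)*(6 + 6) = (5/(-4) - 12)*12 = (5*(-¼) - 12)*12 = (-5/4 - 12)*12 = -53/4*12 = -159)
T(h, 14)*k((6 + 5)²) = 13*13 = 169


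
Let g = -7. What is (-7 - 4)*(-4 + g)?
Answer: 121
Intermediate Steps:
(-7 - 4)*(-4 + g) = (-7 - 4)*(-4 - 7) = -11*(-11) = 121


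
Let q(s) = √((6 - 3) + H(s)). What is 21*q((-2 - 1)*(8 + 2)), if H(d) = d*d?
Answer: 21*√903 ≈ 631.05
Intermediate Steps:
H(d) = d²
q(s) = √(3 + s²) (q(s) = √((6 - 3) + s²) = √(3 + s²))
21*q((-2 - 1)*(8 + 2)) = 21*√(3 + ((-2 - 1)*(8 + 2))²) = 21*√(3 + (-3*10)²) = 21*√(3 + (-30)²) = 21*√(3 + 900) = 21*√903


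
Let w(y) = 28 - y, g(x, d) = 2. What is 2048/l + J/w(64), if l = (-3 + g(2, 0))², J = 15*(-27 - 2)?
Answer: 24721/12 ≈ 2060.1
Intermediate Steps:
J = -435 (J = 15*(-29) = -435)
l = 1 (l = (-3 + 2)² = (-1)² = 1)
2048/l + J/w(64) = 2048/1 - 435/(28 - 1*64) = 2048*1 - 435/(28 - 64) = 2048 - 435/(-36) = 2048 - 435*(-1/36) = 2048 + 145/12 = 24721/12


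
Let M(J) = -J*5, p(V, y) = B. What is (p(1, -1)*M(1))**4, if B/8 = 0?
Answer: 0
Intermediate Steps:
B = 0 (B = 8*0 = 0)
p(V, y) = 0
M(J) = -5*J
(p(1, -1)*M(1))**4 = (0*(-5*1))**4 = (0*(-5))**4 = 0**4 = 0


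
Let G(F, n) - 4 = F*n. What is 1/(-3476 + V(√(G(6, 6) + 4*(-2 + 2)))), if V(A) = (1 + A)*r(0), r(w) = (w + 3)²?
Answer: -3467/12016849 - 18*√10/12016849 ≈ -0.00029325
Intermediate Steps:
G(F, n) = 4 + F*n
r(w) = (3 + w)²
V(A) = 9 + 9*A (V(A) = (1 + A)*(3 + 0)² = (1 + A)*3² = (1 + A)*9 = 9 + 9*A)
1/(-3476 + V(√(G(6, 6) + 4*(-2 + 2)))) = 1/(-3476 + (9 + 9*√((4 + 6*6) + 4*(-2 + 2)))) = 1/(-3476 + (9 + 9*√((4 + 36) + 4*0))) = 1/(-3476 + (9 + 9*√(40 + 0))) = 1/(-3476 + (9 + 9*√40)) = 1/(-3476 + (9 + 9*(2*√10))) = 1/(-3476 + (9 + 18*√10)) = 1/(-3467 + 18*√10)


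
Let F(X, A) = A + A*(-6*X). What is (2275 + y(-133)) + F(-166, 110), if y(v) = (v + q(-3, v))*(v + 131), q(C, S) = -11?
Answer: 112233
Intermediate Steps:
F(X, A) = A - 6*A*X
y(v) = (-11 + v)*(131 + v) (y(v) = (v - 11)*(v + 131) = (-11 + v)*(131 + v))
(2275 + y(-133)) + F(-166, 110) = (2275 + (-1441 + (-133)² + 120*(-133))) + 110*(1 - 6*(-166)) = (2275 + (-1441 + 17689 - 15960)) + 110*(1 + 996) = (2275 + 288) + 110*997 = 2563 + 109670 = 112233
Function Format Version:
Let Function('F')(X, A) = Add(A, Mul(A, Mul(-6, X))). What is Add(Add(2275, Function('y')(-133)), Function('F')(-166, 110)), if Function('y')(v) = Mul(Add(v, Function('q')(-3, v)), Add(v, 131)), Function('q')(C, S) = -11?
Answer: 112233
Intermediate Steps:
Function('F')(X, A) = Add(A, Mul(-6, A, X))
Function('y')(v) = Mul(Add(-11, v), Add(131, v)) (Function('y')(v) = Mul(Add(v, -11), Add(v, 131)) = Mul(Add(-11, v), Add(131, v)))
Add(Add(2275, Function('y')(-133)), Function('F')(-166, 110)) = Add(Add(2275, Add(-1441, Pow(-133, 2), Mul(120, -133))), Mul(110, Add(1, Mul(-6, -166)))) = Add(Add(2275, Add(-1441, 17689, -15960)), Mul(110, Add(1, 996))) = Add(Add(2275, 288), Mul(110, 997)) = Add(2563, 109670) = 112233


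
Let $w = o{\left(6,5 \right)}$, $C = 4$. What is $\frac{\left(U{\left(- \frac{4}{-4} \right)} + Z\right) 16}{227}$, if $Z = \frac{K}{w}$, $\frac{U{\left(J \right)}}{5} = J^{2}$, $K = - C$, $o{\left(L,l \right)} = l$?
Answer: $\frac{336}{1135} \approx 0.29604$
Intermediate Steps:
$K = -4$ ($K = \left(-1\right) 4 = -4$)
$w = 5$
$U{\left(J \right)} = 5 J^{2}$
$Z = - \frac{4}{5} \approx -0.8$
$\frac{\left(U{\left(- \frac{4}{-4} \right)} + Z\right) 16}{227} = \frac{\left(5 \left(- \frac{4}{-4}\right)^{2} - \frac{4}{5}\right) 16}{227} = \left(5 \left(\left(-4\right) \left(- \frac{1}{4}\right)\right)^{2} - \frac{4}{5}\right) 16 \cdot \frac{1}{227} = \left(5 \cdot 1^{2} - \frac{4}{5}\right) 16 \cdot \frac{1}{227} = \left(5 \cdot 1 - \frac{4}{5}\right) 16 \cdot \frac{1}{227} = \left(5 - \frac{4}{5}\right) 16 \cdot \frac{1}{227} = \frac{21}{5} \cdot 16 \cdot \frac{1}{227} = \frac{336}{5} \cdot \frac{1}{227} = \frac{336}{1135}$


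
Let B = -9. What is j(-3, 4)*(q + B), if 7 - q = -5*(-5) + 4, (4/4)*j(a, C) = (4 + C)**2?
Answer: -1984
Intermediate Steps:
j(a, C) = (4 + C)**2
q = -22 (q = 7 - (-5*(-5) + 4) = 7 - (25 + 4) = 7 - 1*29 = 7 - 29 = -22)
j(-3, 4)*(q + B) = (4 + 4)**2*(-22 - 9) = 8**2*(-31) = 64*(-31) = -1984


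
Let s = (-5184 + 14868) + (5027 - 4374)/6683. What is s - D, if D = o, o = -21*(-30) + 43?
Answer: 60221166/6683 ≈ 9011.1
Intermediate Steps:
o = 673 (o = 630 + 43 = 673)
D = 673
s = 64718825/6683 (s = 9684 + 653*(1/6683) = 9684 + 653/6683 = 64718825/6683 ≈ 9684.1)
s - D = 64718825/6683 - 1*673 = 64718825/6683 - 673 = 60221166/6683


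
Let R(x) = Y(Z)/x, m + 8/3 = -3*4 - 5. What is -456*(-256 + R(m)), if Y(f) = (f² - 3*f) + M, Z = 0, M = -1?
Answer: 6886056/59 ≈ 1.1671e+5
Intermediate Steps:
m = -59/3 (m = -8/3 + (-3*4 - 5) = -8/3 + (-12 - 5) = -8/3 - 17 = -59/3 ≈ -19.667)
Y(f) = -1 + f² - 3*f (Y(f) = (f² - 3*f) - 1 = -1 + f² - 3*f)
R(x) = -1/x (R(x) = (-1 + 0² - 3*0)/x = (-1 + 0 + 0)/x = -1/x)
-456*(-256 + R(m)) = -456*(-256 - 1/(-59/3)) = -456*(-256 - 1*(-3/59)) = -456*(-256 + 3/59) = -456*(-15101/59) = 6886056/59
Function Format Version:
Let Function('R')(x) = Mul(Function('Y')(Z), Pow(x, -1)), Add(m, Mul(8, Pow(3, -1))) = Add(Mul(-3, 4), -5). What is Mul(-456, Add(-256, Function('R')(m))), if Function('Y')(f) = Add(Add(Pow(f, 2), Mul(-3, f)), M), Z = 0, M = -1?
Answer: Rational(6886056, 59) ≈ 1.1671e+5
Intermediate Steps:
m = Rational(-59, 3) (m = Add(Rational(-8, 3), Add(Mul(-3, 4), -5)) = Add(Rational(-8, 3), Add(-12, -5)) = Add(Rational(-8, 3), -17) = Rational(-59, 3) ≈ -19.667)
Function('Y')(f) = Add(-1, Pow(f, 2), Mul(-3, f)) (Function('Y')(f) = Add(Add(Pow(f, 2), Mul(-3, f)), -1) = Add(-1, Pow(f, 2), Mul(-3, f)))
Function('R')(x) = Mul(-1, Pow(x, -1)) (Function('R')(x) = Mul(Add(-1, Pow(0, 2), Mul(-3, 0)), Pow(x, -1)) = Mul(Add(-1, 0, 0), Pow(x, -1)) = Mul(-1, Pow(x, -1)))
Mul(-456, Add(-256, Function('R')(m))) = Mul(-456, Add(-256, Mul(-1, Pow(Rational(-59, 3), -1)))) = Mul(-456, Add(-256, Mul(-1, Rational(-3, 59)))) = Mul(-456, Add(-256, Rational(3, 59))) = Mul(-456, Rational(-15101, 59)) = Rational(6886056, 59)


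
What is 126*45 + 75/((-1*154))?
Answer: 873105/154 ≈ 5669.5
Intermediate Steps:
126*45 + 75/((-1*154)) = 5670 + 75/(-154) = 5670 + 75*(-1/154) = 5670 - 75/154 = 873105/154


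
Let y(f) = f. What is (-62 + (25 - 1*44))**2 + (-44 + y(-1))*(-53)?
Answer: 8946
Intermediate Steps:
(-62 + (25 - 1*44))**2 + (-44 + y(-1))*(-53) = (-62 + (25 - 1*44))**2 + (-44 - 1)*(-53) = (-62 + (25 - 44))**2 - 45*(-53) = (-62 - 19)**2 + 2385 = (-81)**2 + 2385 = 6561 + 2385 = 8946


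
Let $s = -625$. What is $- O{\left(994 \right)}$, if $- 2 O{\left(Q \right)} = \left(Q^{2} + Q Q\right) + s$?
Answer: $\frac{1975447}{2} \approx 9.8772 \cdot 10^{5}$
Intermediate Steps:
$O{\left(Q \right)} = \frac{625}{2} - Q^{2}$ ($O{\left(Q \right)} = - \frac{\left(Q^{2} + Q Q\right) - 625}{2} = - \frac{\left(Q^{2} + Q^{2}\right) - 625}{2} = - \frac{2 Q^{2} - 625}{2} = - \frac{-625 + 2 Q^{2}}{2} = \frac{625}{2} - Q^{2}$)
$- O{\left(994 \right)} = - (\frac{625}{2} - 994^{2}) = - (\frac{625}{2} - 988036) = \left(-1\right) \left(- \frac{1975447}{2}\right) = \frac{1975447}{2}$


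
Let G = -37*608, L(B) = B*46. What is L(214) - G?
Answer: 32340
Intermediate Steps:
L(B) = 46*B
G = -22496
L(214) - G = 46*214 - 1*(-22496) = 9844 + 22496 = 32340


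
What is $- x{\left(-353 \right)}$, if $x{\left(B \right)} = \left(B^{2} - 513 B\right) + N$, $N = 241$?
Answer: $-305939$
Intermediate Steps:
$x{\left(B \right)} = 241 + B^{2} - 513 B$ ($x{\left(B \right)} = \left(B^{2} - 513 B\right) + 241 = 241 + B^{2} - 513 B$)
$- x{\left(-353 \right)} = - (241 + \left(-353\right)^{2} - -181089) = - (241 + 124609 + 181089) = \left(-1\right) 305939 = -305939$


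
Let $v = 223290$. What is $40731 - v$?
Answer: $-182559$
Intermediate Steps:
$40731 - v = 40731 - 223290 = -182559$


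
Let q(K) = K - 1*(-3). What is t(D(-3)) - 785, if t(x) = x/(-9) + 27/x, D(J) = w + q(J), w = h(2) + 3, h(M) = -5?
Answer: -14369/18 ≈ -798.28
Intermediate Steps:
q(K) = 3 + K (q(K) = K + 3 = 3 + K)
w = -2 (w = -5 + 3 = -2)
D(J) = 1 + J (D(J) = -2 + (3 + J) = 1 + J)
t(x) = 27/x - x/9 (t(x) = x*(-1/9) + 27/x = -x/9 + 27/x = 27/x - x/9)
t(D(-3)) - 785 = (27/(1 - 3) - (1 - 3)/9) - 785 = (27/(-2) - 1/9*(-2)) - 785 = (27*(-1/2) + 2/9) - 785 = (-27/2 + 2/9) - 785 = -239/18 - 785 = -14369/18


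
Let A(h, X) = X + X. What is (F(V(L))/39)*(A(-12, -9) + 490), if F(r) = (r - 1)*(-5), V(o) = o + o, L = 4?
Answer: -16520/39 ≈ -423.59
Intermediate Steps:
A(h, X) = 2*X
V(o) = 2*o
F(r) = 5 - 5*r (F(r) = (-1 + r)*(-5) = 5 - 5*r)
(F(V(L))/39)*(A(-12, -9) + 490) = ((5 - 10*4)/39)*(2*(-9) + 490) = ((5 - 5*8)*(1/39))*(-18 + 490) = ((5 - 40)*(1/39))*472 = -35*1/39*472 = -35/39*472 = -16520/39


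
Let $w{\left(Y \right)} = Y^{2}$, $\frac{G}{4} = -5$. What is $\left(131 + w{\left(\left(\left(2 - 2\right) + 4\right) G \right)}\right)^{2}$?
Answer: $42653961$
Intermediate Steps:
$G = -20$ ($G = 4 \left(-5\right) = -20$)
$\left(131 + w{\left(\left(\left(2 - 2\right) + 4\right) G \right)}\right)^{2} = \left(131 + \left(\left(\left(2 - 2\right) + 4\right) \left(-20\right)\right)^{2}\right)^{2} = \left(131 + \left(\left(0 + 4\right) \left(-20\right)\right)^{2}\right)^{2} = \left(131 + \left(4 \left(-20\right)\right)^{2}\right)^{2} = \left(131 + \left(-80\right)^{2}\right)^{2} = \left(131 + 6400\right)^{2} = 6531^{2} = 42653961$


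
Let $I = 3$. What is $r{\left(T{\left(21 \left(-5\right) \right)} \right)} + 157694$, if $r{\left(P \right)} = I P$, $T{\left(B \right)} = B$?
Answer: $157379$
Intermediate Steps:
$r{\left(P \right)} = 3 P$
$r{\left(T{\left(21 \left(-5\right) \right)} \right)} + 157694 = 3 \cdot 21 \left(-5\right) + 157694 = 3 \left(-105\right) + 157694 = -315 + 157694 = 157379$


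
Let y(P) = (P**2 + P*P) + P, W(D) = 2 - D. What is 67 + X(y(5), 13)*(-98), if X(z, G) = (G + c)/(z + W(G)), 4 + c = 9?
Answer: 296/11 ≈ 26.909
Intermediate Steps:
y(P) = P + 2*P**2 (y(P) = (P**2 + P**2) + P = 2*P**2 + P = P + 2*P**2)
c = 5 (c = -4 + 9 = 5)
X(z, G) = (5 + G)/(2 + z - G) (X(z, G) = (G + 5)/(z + (2 - G)) = (5 + G)/(2 + z - G))
67 + X(y(5), 13)*(-98) = 67 + ((5 + 13)/(2 + 5*(1 + 2*5) - 1*13))*(-98) = 67 + (18/(2 + 5*(1 + 10) - 13))*(-98) = 67 + (18/(2 + 5*11 - 13))*(-98) = 67 + (18/(2 + 55 - 13))*(-98) = 67 + (18/44)*(-98) = 67 + ((1/44)*18)*(-98) = 67 + (9/22)*(-98) = 67 - 441/11 = 296/11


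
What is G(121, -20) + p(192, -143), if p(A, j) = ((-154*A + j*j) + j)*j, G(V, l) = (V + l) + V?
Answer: 1324688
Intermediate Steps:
G(V, l) = l + 2*V
p(A, j) = j*(j + j² - 154*A) (p(A, j) = ((-154*A + j²) + j)*j = ((j² - 154*A) + j)*j = (j + j² - 154*A)*j = j*(j + j² - 154*A))
G(121, -20) + p(192, -143) = (-20 + 2*121) - 143*(-143 + (-143)² - 154*192) = (-20 + 242) - 143*(-143 + 20449 - 29568) = 222 - 143*(-9262) = 222 + 1324466 = 1324688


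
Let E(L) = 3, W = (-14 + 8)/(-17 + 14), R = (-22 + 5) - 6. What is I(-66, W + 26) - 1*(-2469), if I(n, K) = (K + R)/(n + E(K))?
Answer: 155542/63 ≈ 2468.9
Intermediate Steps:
R = -23 (R = -17 - 6 = -23)
W = 2 (W = -6/(-3) = -6*(-⅓) = 2)
I(n, K) = (-23 + K)/(3 + n) (I(n, K) = (K - 23)/(n + 3) = (-23 + K)/(3 + n))
I(-66, W + 26) - 1*(-2469) = (-23 + (2 + 26))/(3 - 66) - 1*(-2469) = (-23 + 28)/(-63) + 2469 = -1/63*5 + 2469 = -5/63 + 2469 = 155542/63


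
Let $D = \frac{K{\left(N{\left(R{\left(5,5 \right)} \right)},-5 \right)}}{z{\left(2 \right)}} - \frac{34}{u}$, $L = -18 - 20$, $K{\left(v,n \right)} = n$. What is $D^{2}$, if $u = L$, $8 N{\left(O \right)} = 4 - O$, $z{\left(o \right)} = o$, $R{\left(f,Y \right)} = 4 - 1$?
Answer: $\frac{3721}{1444} \approx 2.5769$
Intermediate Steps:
$R{\left(f,Y \right)} = 3$
$N{\left(O \right)} = \frac{1}{2} - \frac{O}{8}$ ($N{\left(O \right)} = \frac{4 - O}{8} = \frac{1}{2} - \frac{O}{8}$)
$L = -38$
$u = -38$
$D = - \frac{61}{38}$ ($D = - \frac{5}{2} - \frac{34}{-38} = \left(-5\right) \frac{1}{2} - - \frac{17}{19} = - \frac{5}{2} + \frac{17}{19} = - \frac{61}{38} \approx -1.6053$)
$D^{2} = \left(- \frac{61}{38}\right)^{2} = \frac{3721}{1444}$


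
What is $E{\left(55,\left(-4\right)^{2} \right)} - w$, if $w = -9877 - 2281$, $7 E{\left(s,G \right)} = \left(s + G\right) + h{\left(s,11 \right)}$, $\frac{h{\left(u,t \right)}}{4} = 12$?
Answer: $12175$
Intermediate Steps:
$h{\left(u,t \right)} = 48$ ($h{\left(u,t \right)} = 4 \cdot 12 = 48$)
$E{\left(s,G \right)} = \frac{48}{7} + \frac{G}{7} + \frac{s}{7}$ ($E{\left(s,G \right)} = \frac{\left(s + G\right) + 48}{7} = \frac{\left(G + s\right) + 48}{7} = \frac{48 + G + s}{7} = \frac{48}{7} + \frac{G}{7} + \frac{s}{7}$)
$w = -12158$ ($w = -9877 - 2281 = -12158$)
$E{\left(55,\left(-4\right)^{2} \right)} - w = \left(\frac{48}{7} + \frac{\left(-4\right)^{2}}{7} + \frac{1}{7} \cdot 55\right) - -12158 = \left(\frac{48}{7} + \frac{1}{7} \cdot 16 + \frac{55}{7}\right) + 12158 = \left(\frac{48}{7} + \frac{16}{7} + \frac{55}{7}\right) + 12158 = 17 + 12158 = 12175$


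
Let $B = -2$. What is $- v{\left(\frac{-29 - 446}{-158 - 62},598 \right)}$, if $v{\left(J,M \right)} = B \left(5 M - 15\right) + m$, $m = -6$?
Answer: $5956$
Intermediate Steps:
$v{\left(J,M \right)} = 24 - 10 M$ ($v{\left(J,M \right)} = - 2 \left(5 M - 15\right) - 6 = - 2 \left(-15 + 5 M\right) - 6 = \left(30 - 10 M\right) - 6 = 24 - 10 M$)
$- v{\left(\frac{-29 - 446}{-158 - 62},598 \right)} = - (24 - 5980) = \left(-1\right) \left(-5956\right) = 5956$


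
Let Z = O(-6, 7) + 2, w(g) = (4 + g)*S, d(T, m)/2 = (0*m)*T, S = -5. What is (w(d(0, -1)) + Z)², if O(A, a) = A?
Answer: 576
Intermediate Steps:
d(T, m) = 0 (d(T, m) = 2*((0*m)*T) = 2*(0*T) = 2*0 = 0)
w(g) = -20 - 5*g (w(g) = (4 + g)*(-5) = -20 - 5*g)
Z = -4 (Z = -6 + 2 = -4)
(w(d(0, -1)) + Z)² = ((-20 - 5*0) - 4)² = ((-20 + 0) - 4)² = (-20 - 4)² = (-24)² = 576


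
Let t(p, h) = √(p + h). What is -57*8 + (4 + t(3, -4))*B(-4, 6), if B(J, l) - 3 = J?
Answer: -460 - I ≈ -460.0 - 1.0*I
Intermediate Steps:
t(p, h) = √(h + p)
B(J, l) = 3 + J
-57*8 + (4 + t(3, -4))*B(-4, 6) = -57*8 + (4 + √(-4 + 3))*(3 - 4) = -456 + (4 + √(-1))*(-1) = -456 + (4 + I)*(-1) = -456 + (-4 - I) = -460 - I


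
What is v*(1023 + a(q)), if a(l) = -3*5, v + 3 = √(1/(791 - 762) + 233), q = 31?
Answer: -3024 + 1008*√195982/29 ≈ 12364.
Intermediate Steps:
v = -3 + √195982/29 (v = -3 + √(1/(791 - 762) + 233) = -3 + √(1/29 + 233) = -3 + √(6758/29) = -3 + √195982/29 ≈ 12.265)
a(l) = -15
v*(1023 + a(q)) = (-3 + √195982/29)*(1023 - 15) = (-3 + √195982/29)*1008 = -3024 + 1008*√195982/29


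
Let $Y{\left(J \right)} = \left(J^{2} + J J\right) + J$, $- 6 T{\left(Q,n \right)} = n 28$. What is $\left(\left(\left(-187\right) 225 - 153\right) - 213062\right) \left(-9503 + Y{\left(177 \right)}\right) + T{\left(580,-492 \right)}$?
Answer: $-13615123984$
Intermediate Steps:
$T{\left(Q,n \right)} = - \frac{14 n}{3}$ ($T{\left(Q,n \right)} = - \frac{n 28}{6} = - \frac{28 n}{6} = - \frac{14 n}{3}$)
$Y{\left(J \right)} = J + 2 J^{2}$ ($Y{\left(J \right)} = \left(J^{2} + J^{2}\right) + J = 2 J^{2} + J = J + 2 J^{2}$)
$\left(\left(\left(-187\right) 225 - 153\right) - 213062\right) \left(-9503 + Y{\left(177 \right)}\right) + T{\left(580,-492 \right)} = \left(\left(\left(-187\right) 225 - 153\right) - 213062\right) \left(-9503 + 177 \left(1 + 2 \cdot 177\right)\right) - -2296 = \left(\left(-42075 - 153\right) - 213062\right) \left(-9503 + 177 \left(1 + 354\right)\right) + 2296 = \left(-42228 - 213062\right) \left(-9503 + 177 \cdot 355\right) + 2296 = - 255290 \left(-9503 + 62835\right) + 2296 = \left(-255290\right) 53332 + 2296 = -13615126280 + 2296 = -13615123984$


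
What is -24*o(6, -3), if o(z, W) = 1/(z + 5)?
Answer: -24/11 ≈ -2.1818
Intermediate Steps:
o(z, W) = 1/(5 + z)
-24*o(6, -3) = -24/(5 + 6) = -24/11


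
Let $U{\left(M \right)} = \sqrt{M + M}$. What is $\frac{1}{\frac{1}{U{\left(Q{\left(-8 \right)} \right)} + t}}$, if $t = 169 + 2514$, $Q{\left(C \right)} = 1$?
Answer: $2683 + \sqrt{2} \approx 2684.4$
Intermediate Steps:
$t = 2683$
$U{\left(M \right)} = \sqrt{2} \sqrt{M}$ ($U{\left(M \right)} = \sqrt{2 M} = \sqrt{2} \sqrt{M}$)
$\frac{1}{\frac{1}{U{\left(Q{\left(-8 \right)} \right)} + t}} = \frac{1}{\frac{1}{\sqrt{2} \sqrt{1} + 2683}} = \frac{1}{\frac{1}{\sqrt{2} \cdot 1 + 2683}} = \frac{1}{\frac{1}{\sqrt{2} + 2683}} = \frac{1}{\frac{1}{2683 + \sqrt{2}}} = 2683 + \sqrt{2}$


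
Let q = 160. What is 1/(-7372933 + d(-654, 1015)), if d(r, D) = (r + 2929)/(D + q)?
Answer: -47/346527760 ≈ -1.3563e-7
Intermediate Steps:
d(r, D) = (2929 + r)/(160 + D) (d(r, D) = (r + 2929)/(D + 160) = (2929 + r)/(160 + D))
1/(-7372933 + d(-654, 1015)) = 1/(-7372933 + (2929 - 654)/(160 + 1015)) = 1/(-7372933 + 2275/1175) = 1/(-7372933 + (1/1175)*2275) = 1/(-7372933 + 91/47) = 1/(-346527760/47) = -47/346527760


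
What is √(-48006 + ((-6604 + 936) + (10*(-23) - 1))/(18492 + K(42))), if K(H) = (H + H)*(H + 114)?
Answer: 5*I*√479249225961/15798 ≈ 219.1*I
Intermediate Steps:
K(H) = 2*H*(114 + H) (K(H) = (2*H)*(114 + H) = 2*H*(114 + H))
√(-48006 + ((-6604 + 936) + (10*(-23) - 1))/(18492 + K(42))) = √(-48006 + ((-6604 + 936) + (10*(-23) - 1))/(18492 + 2*42*(114 + 42))) = √(-48006 + (-5668 + (-230 - 1))/(18492 + 2*42*156)) = √(-48006 + (-5668 - 231)/(18492 + 13104)) = √(-48006 - 5899/31596) = √(-1516803475/31596) = 5*I*√479249225961/15798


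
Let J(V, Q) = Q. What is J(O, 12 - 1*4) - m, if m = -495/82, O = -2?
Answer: 1151/82 ≈ 14.037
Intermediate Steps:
m = -495/82 (m = -495*1/82 = -495/82 ≈ -6.0366)
J(O, 12 - 1*4) - m = (12 - 1*4) - 1*(-495/82) = (12 - 4) + 495/82 = 8 + 495/82 = 1151/82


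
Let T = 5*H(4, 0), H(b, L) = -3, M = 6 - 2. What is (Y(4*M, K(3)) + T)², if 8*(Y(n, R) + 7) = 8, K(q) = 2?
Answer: 441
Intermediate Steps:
M = 4
Y(n, R) = -6 (Y(n, R) = -7 + (⅛)*8 = -7 + 1 = -6)
T = -15 (T = 5*(-3) = -15)
(Y(4*M, K(3)) + T)² = (-6 - 15)² = (-21)² = 441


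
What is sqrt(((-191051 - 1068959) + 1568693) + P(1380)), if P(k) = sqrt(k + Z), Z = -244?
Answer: sqrt(308683 + 4*sqrt(71)) ≈ 555.62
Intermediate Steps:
P(k) = sqrt(-244 + k) (P(k) = sqrt(k - 244) = sqrt(-244 + k))
sqrt(((-191051 - 1068959) + 1568693) + P(1380)) = sqrt(((-191051 - 1068959) + 1568693) + sqrt(-244 + 1380)) = sqrt((-1260010 + 1568693) + sqrt(1136)) = sqrt(308683 + 4*sqrt(71))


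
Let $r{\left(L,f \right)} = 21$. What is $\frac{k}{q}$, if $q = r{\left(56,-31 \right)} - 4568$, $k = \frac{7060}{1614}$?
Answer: $- \frac{3530}{3669429} \approx -0.000962$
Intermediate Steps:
$k = \frac{3530}{807}$ ($k = 7060 \cdot \frac{1}{1614} = \frac{3530}{807} \approx 4.3742$)
$q = -4547$ ($q = 21 - 4568 = -4547$)
$\frac{k}{q} = \frac{3530}{807 \left(-4547\right)} = \frac{3530}{807} \left(- \frac{1}{4547}\right) = - \frac{3530}{3669429}$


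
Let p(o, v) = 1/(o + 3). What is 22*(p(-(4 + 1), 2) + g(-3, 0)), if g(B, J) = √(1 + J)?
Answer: 11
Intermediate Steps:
p(o, v) = 1/(3 + o)
22*(p(-(4 + 1), 2) + g(-3, 0)) = 22*(1/(3 - (4 + 1)) + √(1 + 0)) = 22*(1/(3 - 1*5) + √1) = 22*(1/(3 - 5) + 1) = 22*(1/(-2) + 1) = 22*(-½ + 1) = 22*(½) = 11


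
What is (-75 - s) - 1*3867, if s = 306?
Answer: -4248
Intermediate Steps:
(-75 - s) - 1*3867 = (-75 - 1*306) - 1*3867 = (-75 - 306) - 3867 = -381 - 3867 = -4248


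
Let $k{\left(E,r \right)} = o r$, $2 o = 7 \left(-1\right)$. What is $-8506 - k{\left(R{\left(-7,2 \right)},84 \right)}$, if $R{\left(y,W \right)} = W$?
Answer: $-8212$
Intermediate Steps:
$o = - \frac{7}{2}$ ($o = \frac{7 \left(-1\right)}{2} = \frac{1}{2} \left(-7\right) = - \frac{7}{2} \approx -3.5$)
$k{\left(E,r \right)} = - \frac{7 r}{2}$
$-8506 - k{\left(R{\left(-7,2 \right)},84 \right)} = -8506 - \left(- \frac{7}{2}\right) 84 = -8506 - -294 = -8506 + 294 = -8212$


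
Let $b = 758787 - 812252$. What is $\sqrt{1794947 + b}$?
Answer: $3 \sqrt{193498} \approx 1319.7$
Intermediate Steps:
$b = -53465$ ($b = 758787 - 812252 = -53465$)
$\sqrt{1794947 + b} = \sqrt{1794947 - 53465} = \sqrt{1741482} = 3 \sqrt{193498}$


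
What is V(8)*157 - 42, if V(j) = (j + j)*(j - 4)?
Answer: 10006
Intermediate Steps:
V(j) = 2*j*(-4 + j) (V(j) = (2*j)*(-4 + j) = 2*j*(-4 + j))
V(8)*157 - 42 = (2*8*(-4 + 8))*157 - 42 = (2*8*4)*157 - 42 = 64*157 - 42 = 10048 - 42 = 10006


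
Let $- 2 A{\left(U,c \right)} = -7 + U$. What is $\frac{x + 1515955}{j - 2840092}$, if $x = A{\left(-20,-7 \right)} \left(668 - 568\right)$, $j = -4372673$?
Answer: $- \frac{4157}{19761} \approx -0.21036$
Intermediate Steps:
$A{\left(U,c \right)} = \frac{7}{2} - \frac{U}{2}$ ($A{\left(U,c \right)} = - \frac{-7 + U}{2} = \frac{7}{2} - \frac{U}{2}$)
$x = 1350$ ($x = \left(\frac{7}{2} - -10\right) \left(668 - 568\right) = \left(\frac{7}{2} + 10\right) 100 = \frac{27}{2} \cdot 100 = 1350$)
$\frac{x + 1515955}{j - 2840092} = \frac{1350 + 1515955}{-4372673 - 2840092} = \frac{1517305}{-7212765} = 1517305 \left(- \frac{1}{7212765}\right) = - \frac{4157}{19761}$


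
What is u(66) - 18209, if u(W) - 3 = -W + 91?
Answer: -18181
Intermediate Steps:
u(W) = 94 - W (u(W) = 3 + (-W + 91) = 3 + (91 - W) = 94 - W)
u(66) - 18209 = (94 - 1*66) - 18209 = (94 - 66) - 18209 = 28 - 18209 = -18181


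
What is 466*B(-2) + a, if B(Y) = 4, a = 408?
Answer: 2272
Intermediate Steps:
466*B(-2) + a = 466*4 + 408 = 1864 + 408 = 2272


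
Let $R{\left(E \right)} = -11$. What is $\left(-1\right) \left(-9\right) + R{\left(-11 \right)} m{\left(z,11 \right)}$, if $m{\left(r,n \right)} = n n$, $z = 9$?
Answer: $-1322$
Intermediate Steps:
$m{\left(r,n \right)} = n^{2}$
$\left(-1\right) \left(-9\right) + R{\left(-11 \right)} m{\left(z,11 \right)} = \left(-1\right) \left(-9\right) - 11 \cdot 11^{2} = 9 - 1331 = -1322$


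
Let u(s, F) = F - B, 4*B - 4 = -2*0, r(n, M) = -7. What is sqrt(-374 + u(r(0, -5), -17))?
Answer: 14*I*sqrt(2) ≈ 19.799*I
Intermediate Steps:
B = 1 (B = 1 + (-2*0)/4 = 1 + (1/4)*0 = 1 + 0 = 1)
u(s, F) = -1 + F (u(s, F) = F - 1*1 = F - 1 = -1 + F)
sqrt(-374 + u(r(0, -5), -17)) = sqrt(-374 + (-1 - 17)) = sqrt(-374 - 18) = sqrt(-392) = 14*I*sqrt(2)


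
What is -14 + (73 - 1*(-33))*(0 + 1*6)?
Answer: 622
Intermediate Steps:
-14 + (73 - 1*(-33))*(0 + 1*6) = -14 + (73 + 33)*(0 + 6) = -14 + 106*6 = -14 + 636 = 622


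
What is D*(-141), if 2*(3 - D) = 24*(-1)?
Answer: -2115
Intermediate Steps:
D = 15 (D = 3 - 12*(-1) = 3 - 1/2*(-24) = 3 + 12 = 15)
D*(-141) = 15*(-141) = -2115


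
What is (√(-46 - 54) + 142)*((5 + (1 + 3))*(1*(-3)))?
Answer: -3834 - 270*I ≈ -3834.0 - 270.0*I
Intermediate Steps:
(√(-46 - 54) + 142)*((5 + (1 + 3))*(1*(-3))) = (√(-100) + 142)*((5 + 4)*(-3)) = (10*I + 142)*(9*(-3)) = (142 + 10*I)*(-27) = -3834 - 270*I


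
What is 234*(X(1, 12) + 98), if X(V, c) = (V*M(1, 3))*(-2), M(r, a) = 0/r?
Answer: 22932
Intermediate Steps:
M(r, a) = 0
X(V, c) = 0 (X(V, c) = (V*0)*(-2) = 0*(-2) = 0)
234*(X(1, 12) + 98) = 234*(0 + 98) = 234*98 = 22932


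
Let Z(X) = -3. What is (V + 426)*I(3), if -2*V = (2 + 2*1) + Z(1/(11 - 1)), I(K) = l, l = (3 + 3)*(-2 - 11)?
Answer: -33189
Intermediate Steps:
l = -78 (l = 6*(-13) = -78)
I(K) = -78
V = -½ (V = -((2 + 2*1) - 3)/2 = -((2 + 2) - 3)/2 = -(4 - 3)/2 = -½*1 = -½ ≈ -0.50000)
(V + 426)*I(3) = (-½ + 426)*(-78) = (851/2)*(-78) = -33189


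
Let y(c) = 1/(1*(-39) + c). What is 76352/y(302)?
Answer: 20080576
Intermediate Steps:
y(c) = 1/(-39 + c)
76352/y(302) = 76352/(1/(-39 + 302)) = 76352/(1/263) = 76352*263 = 20080576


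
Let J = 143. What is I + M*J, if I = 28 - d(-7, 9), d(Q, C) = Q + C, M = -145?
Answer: -20709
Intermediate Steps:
d(Q, C) = C + Q
I = 26 (I = 28 - (9 - 7) = 28 - 1*2 = 28 - 2 = 26)
I + M*J = 26 - 145*143 = 26 - 20735 = -20709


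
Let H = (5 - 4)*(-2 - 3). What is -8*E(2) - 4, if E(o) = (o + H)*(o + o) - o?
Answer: 108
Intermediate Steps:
H = -5 (H = 1*(-5) = -5)
E(o) = -o + 2*o*(-5 + o) (E(o) = (o - 5)*(o + o) - o = (-5 + o)*(2*o) - o = 2*o*(-5 + o) - o = -o + 2*o*(-5 + o))
-8*E(2) - 4 = -16*(-11 + 2*2) - 4 = -16*(-11 + 4) - 4 = -16*(-7) - 4 = -8*(-14) - 4 = 112 - 4 = 108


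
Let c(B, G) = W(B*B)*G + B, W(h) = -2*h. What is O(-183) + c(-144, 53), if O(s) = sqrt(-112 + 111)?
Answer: -2198160 + I ≈ -2.1982e+6 + 1.0*I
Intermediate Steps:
O(s) = I (O(s) = sqrt(-1) = I)
c(B, G) = B - 2*G*B**2 (c(B, G) = (-2*B*B)*G + B = (-2*B**2)*G + B = -2*G*B**2 + B = B - 2*G*B**2)
O(-183) + c(-144, 53) = I - 144*(1 - 2*(-144)*53) = I - 144*(1 + 15264) = I - 144*15265 = I - 2198160 = -2198160 + I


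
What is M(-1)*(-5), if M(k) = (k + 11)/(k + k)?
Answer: 25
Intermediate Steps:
M(k) = (11 + k)/(2*k) (M(k) = (11 + k)/((2*k)) = (11 + k)*(1/(2*k)) = (11 + k)/(2*k))
M(-1)*(-5) = ((½)*(11 - 1)/(-1))*(-5) = ((½)*(-1)*10)*(-5) = -5*(-5) = 25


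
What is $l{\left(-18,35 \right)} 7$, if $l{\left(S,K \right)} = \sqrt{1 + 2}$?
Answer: $7 \sqrt{3} \approx 12.124$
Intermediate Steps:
$l{\left(S,K \right)} = \sqrt{3}$
$l{\left(-18,35 \right)} 7 = \sqrt{3} \cdot 7 = 7 \sqrt{3}$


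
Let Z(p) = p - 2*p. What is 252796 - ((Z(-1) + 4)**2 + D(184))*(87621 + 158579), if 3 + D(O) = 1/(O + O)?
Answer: -237556559/46 ≈ -5.1643e+6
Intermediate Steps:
Z(p) = -p
D(O) = -3 + 1/(2*O) (D(O) = -3 + 1/(O + O) = -3 + 1/(2*O))
252796 - ((Z(-1) + 4)**2 + D(184))*(87621 + 158579) = 252796 - ((-1*(-1) + 4)**2 + (-3 + (1/2)/184))*(87621 + 158579) = 252796 - ((1 + 4)**2 + (-3 + (1/2)*(1/184)))*246200 = 252796 - (5**2 + (-3 + 1/368))*246200 = 252796 - (25 - 1103/368)*246200 = 252796 - 8097*246200/368 = 252796 - 1*249185175/46 = 252796 - 249185175/46 = -237556559/46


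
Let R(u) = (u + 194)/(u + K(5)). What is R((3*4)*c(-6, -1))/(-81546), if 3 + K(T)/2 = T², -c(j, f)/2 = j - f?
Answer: -157/6686772 ≈ -2.3479e-5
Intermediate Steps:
c(j, f) = -2*j + 2*f (c(j, f) = -2*(j - f) = -2*j + 2*f)
K(T) = -6 + 2*T²
R(u) = (194 + u)/(44 + u) (R(u) = (u + 194)/(u + (-6 + 2*5²)) = (194 + u)/(u + (-6 + 2*25)) = (194 + u)/(u + (-6 + 50)) = (194 + u)/(u + 44) = (194 + u)/(44 + u))
R((3*4)*c(-6, -1))/(-81546) = ((194 + (3*4)*(-2*(-6) + 2*(-1)))/(44 + (3*4)*(-2*(-6) + 2*(-1))))/(-81546) = ((194 + 12*(12 - 2))/(44 + 12*(12 - 2)))*(-1/81546) = ((194 + 12*10)/(44 + 12*10))*(-1/81546) = ((194 + 120)/(44 + 120))*(-1/81546) = (314/164)*(-1/81546) = ((1/164)*314)*(-1/81546) = (157/82)*(-1/81546) = -157/6686772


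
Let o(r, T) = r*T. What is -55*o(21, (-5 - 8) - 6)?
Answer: 21945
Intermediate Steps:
o(r, T) = T*r
-55*o(21, (-5 - 8) - 6) = -55*((-5 - 8) - 6)*21 = -55*(-13 - 6)*21 = -(-1045)*21 = -55*(-399) = 21945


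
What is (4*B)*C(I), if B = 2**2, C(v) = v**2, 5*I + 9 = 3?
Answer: 576/25 ≈ 23.040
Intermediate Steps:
I = -6/5 (I = -9/5 + (1/5)*3 = -9/5 + 3/5 = -6/5 ≈ -1.2000)
B = 4
(4*B)*C(I) = (4*4)*(-6/5)**2 = 16*(36/25) = 576/25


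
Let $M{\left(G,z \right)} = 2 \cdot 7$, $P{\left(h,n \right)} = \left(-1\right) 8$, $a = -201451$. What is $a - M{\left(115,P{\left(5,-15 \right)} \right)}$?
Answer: $-201465$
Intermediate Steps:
$P{\left(h,n \right)} = -8$
$M{\left(G,z \right)} = 14$
$a - M{\left(115,P{\left(5,-15 \right)} \right)} = -201451 - 14 = -201465$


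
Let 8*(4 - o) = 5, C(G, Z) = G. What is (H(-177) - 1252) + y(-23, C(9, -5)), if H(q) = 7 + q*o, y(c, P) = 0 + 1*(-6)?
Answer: -14787/8 ≈ -1848.4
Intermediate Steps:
o = 27/8 (o = 4 - ⅛*5 = 4 - 5/8 = 27/8 ≈ 3.3750)
y(c, P) = -6 (y(c, P) = 0 - 6 = -6)
H(q) = 7 + 27*q/8 (H(q) = 7 + q*(27/8) = 7 + 27*q/8)
(H(-177) - 1252) + y(-23, C(9, -5)) = ((7 + (27/8)*(-177)) - 1252) - 6 = ((7 - 4779/8) - 1252) - 6 = (-4723/8 - 1252) - 6 = -14739/8 - 6 = -14787/8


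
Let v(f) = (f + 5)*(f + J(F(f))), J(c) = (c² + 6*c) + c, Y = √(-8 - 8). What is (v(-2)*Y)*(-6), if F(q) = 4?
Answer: -3024*I ≈ -3024.0*I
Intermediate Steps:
Y = 4*I (Y = √(-16) = 4*I ≈ 4.0*I)
J(c) = c² + 7*c
v(f) = (5 + f)*(44 + f) (v(f) = (f + 5)*(f + 4*(7 + 4)) = (5 + f)*(f + 4*11) = (5 + f)*(f + 44) = (5 + f)*(44 + f))
(v(-2)*Y)*(-6) = ((220 + (-2)² + 49*(-2))*(4*I))*(-6) = ((220 + 4 - 98)*(4*I))*(-6) = (126*(4*I))*(-6) = (504*I)*(-6) = -3024*I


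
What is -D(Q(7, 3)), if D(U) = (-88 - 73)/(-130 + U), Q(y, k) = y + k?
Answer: -161/120 ≈ -1.3417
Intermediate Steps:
Q(y, k) = k + y
D(U) = -161/(-130 + U)
-D(Q(7, 3)) = -(-161)/(-130 + (3 + 7)) = -(-161)/(-130 + 10) = -(-161)/(-120) = -(-161)*(-1)/120 = -1*161/120 = -161/120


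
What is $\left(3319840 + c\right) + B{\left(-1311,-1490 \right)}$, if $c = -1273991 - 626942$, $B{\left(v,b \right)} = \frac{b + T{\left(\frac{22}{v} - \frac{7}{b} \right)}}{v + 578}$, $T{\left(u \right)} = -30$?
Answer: $\frac{1040060351}{733} \approx 1.4189 \cdot 10^{6}$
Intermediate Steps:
$B{\left(v,b \right)} = \frac{-30 + b}{578 + v}$ ($B{\left(v,b \right)} = \frac{b - 30}{v + 578} = \frac{-30 + b}{578 + v}$)
$c = -1900933$
$\left(3319840 + c\right) + B{\left(-1311,-1490 \right)} = \left(3319840 - 1900933\right) + \frac{-30 - 1490}{578 - 1311} = 1418907 + \frac{1}{-733} \left(-1520\right) = 1418907 - - \frac{1520}{733} = 1418907 + \frac{1520}{733} = \frac{1040060351}{733}$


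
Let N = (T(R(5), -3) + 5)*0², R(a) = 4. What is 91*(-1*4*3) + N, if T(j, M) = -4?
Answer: -1092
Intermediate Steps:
N = 0 (N = (-4 + 5)*0² = 1*0 = 0)
91*(-1*4*3) + N = 91*(-1*4*3) + 0 = 91*(-4*3) + 0 = 91*(-12) + 0 = -1092 + 0 = -1092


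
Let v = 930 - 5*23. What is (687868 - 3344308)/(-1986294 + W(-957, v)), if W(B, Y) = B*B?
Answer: 177096/71363 ≈ 2.4816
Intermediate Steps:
v = 815 (v = 930 - 115 = 815)
W(B, Y) = B**2
(687868 - 3344308)/(-1986294 + W(-957, v)) = (687868 - 3344308)/(-1986294 + (-957)**2) = -2656440/(-1986294 + 915849) = -2656440/(-1070445) = -2656440*(-1/1070445) = 177096/71363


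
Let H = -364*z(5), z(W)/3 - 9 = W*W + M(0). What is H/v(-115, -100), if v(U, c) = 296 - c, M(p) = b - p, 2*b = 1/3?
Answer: -18655/198 ≈ -94.217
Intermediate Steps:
b = 1/6 (b = (1/2)/3 = (1/2)*(1/3) = 1/6 ≈ 0.16667)
M(p) = 1/6 - p
z(W) = 55/2 + 3*W**2 (z(W) = 27 + 3*(W*W + (1/6 - 1*0)) = 27 + 3*(W**2 + (1/6 + 0)) = 27 + 3*(W**2 + 1/6) = 27 + 3*(1/6 + W**2) = 27 + (1/2 + 3*W**2) = 55/2 + 3*W**2)
H = -37310 (H = -364*(55/2 + 3*5**2) = -364*(55/2 + 3*25) = -364*(55/2 + 75) = -364*205/2 = -37310)
H/v(-115, -100) = -37310/(296 - 1*(-100)) = -37310/(296 + 100) = -37310/396 = -37310*1/396 = -18655/198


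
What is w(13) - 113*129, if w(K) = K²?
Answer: -14408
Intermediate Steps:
w(13) - 113*129 = 13² - 113*129 = 169 - 14577 = -14408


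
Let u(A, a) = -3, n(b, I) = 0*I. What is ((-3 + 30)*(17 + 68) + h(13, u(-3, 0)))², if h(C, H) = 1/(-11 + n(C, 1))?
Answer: 637259536/121 ≈ 5.2666e+6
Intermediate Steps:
n(b, I) = 0
h(C, H) = -1/11 (h(C, H) = 1/(-11 + 0) = 1/(-11) = -1/11)
((-3 + 30)*(17 + 68) + h(13, u(-3, 0)))² = ((-3 + 30)*(17 + 68) - 1/11)² = (27*85 - 1/11)² = (2295 - 1/11)² = (25244/11)² = 637259536/121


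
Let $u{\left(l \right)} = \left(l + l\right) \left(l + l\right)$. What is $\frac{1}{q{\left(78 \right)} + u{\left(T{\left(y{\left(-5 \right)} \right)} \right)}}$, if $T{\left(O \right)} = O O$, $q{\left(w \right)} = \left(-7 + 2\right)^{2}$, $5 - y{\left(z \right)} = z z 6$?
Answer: $\frac{1}{1768202525} \approx 5.6555 \cdot 10^{-10}$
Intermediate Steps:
$y{\left(z \right)} = 5 - 6 z^{2}$ ($y{\left(z \right)} = 5 - z z 6 = 5 - z^{2} \cdot 6 = 5 - 6 z^{2}$)
$q{\left(w \right)} = 25$ ($q{\left(w \right)} = \left(-5\right)^{2} = 25$)
$T{\left(O \right)} = O^{2}$
$u{\left(l \right)} = 4 l^{2}$ ($u{\left(l \right)} = 2 l 2 l = 4 l^{2}$)
$\frac{1}{q{\left(78 \right)} + u{\left(T{\left(y{\left(-5 \right)} \right)} \right)}} = \frac{1}{25 + 4 \left(\left(5 - 6 \left(-5\right)^{2}\right)^{2}\right)^{2}} = \frac{1}{25 + 4 \left(\left(5 - 150\right)^{2}\right)^{2}} = \frac{1}{25 + 4 \left(\left(-145\right)^{2}\right)^{2}} = \frac{1}{25 + 4 \cdot 21025^{2}} = \frac{1}{25 + 4 \cdot 442050625} = \frac{1}{25 + 1768202500} = \frac{1}{1768202525}$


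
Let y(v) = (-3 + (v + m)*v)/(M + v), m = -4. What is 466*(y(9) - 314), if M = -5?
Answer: -141431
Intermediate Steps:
y(v) = (-3 + v*(-4 + v))/(-5 + v) (y(v) = (-3 + (v - 4)*v)/(-5 + v) = (-3 + (-4 + v)*v)/(-5 + v) = (-3 + v*(-4 + v))/(-5 + v))
466*(y(9) - 314) = 466*((-3 + 9² - 4*9)/(-5 + 9) - 314) = 466*((-3 + 81 - 36)/4 - 314) = 466*((¼)*42 - 314) = 466*(21/2 - 314) = 466*(-607/2) = -141431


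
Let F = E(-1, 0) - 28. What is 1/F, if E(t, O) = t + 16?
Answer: -1/13 ≈ -0.076923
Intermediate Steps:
E(t, O) = 16 + t
F = -13 (F = (16 - 1) - 28 = 15 - 28 = -13)
1/F = 1/(-13) = -1/13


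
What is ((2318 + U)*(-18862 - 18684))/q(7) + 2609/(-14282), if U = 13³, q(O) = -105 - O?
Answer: 86467395049/57128 ≈ 1.5136e+6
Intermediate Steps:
U = 2197
((2318 + U)*(-18862 - 18684))/q(7) + 2609/(-14282) = ((2318 + 2197)*(-18862 - 18684))/(-105 - 1*7) + 2609/(-14282) = (4515*(-37546))/(-105 - 7) + 2609*(-1/14282) = -169520190/(-112) - 2609/14282 = -169520190*(-1/112) - 2609/14282 = 12108585/8 - 2609/14282 = 86467395049/57128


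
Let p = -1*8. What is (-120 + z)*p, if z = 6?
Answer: 912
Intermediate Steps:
p = -8
(-120 + z)*p = (-120 + 6)*(-8) = -114*(-8) = 912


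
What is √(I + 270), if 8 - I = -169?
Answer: √447 ≈ 21.142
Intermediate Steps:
I = 177 (I = 8 - 1*(-169) = 8 + 169 = 177)
√(I + 270) = √(177 + 270) = √447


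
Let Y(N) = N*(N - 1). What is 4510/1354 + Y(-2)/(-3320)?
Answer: 3741269/1123820 ≈ 3.3291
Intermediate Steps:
Y(N) = N*(-1 + N)
4510/1354 + Y(-2)/(-3320) = 4510/1354 - 2*(-1 - 2)/(-3320) = 4510*(1/1354) - 2*(-3)*(-1/3320) = 2255/677 + 6*(-1/3320) = 2255/677 - 3/1660 = 3741269/1123820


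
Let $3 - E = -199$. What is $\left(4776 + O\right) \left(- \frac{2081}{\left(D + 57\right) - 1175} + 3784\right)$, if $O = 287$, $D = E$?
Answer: $\frac{17559623175}{916} \approx 1.917 \cdot 10^{7}$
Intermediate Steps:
$E = 202$ ($E = 3 - -199 = 3 + 199 = 202$)
$D = 202$
$\left(4776 + O\right) \left(- \frac{2081}{\left(D + 57\right) - 1175} + 3784\right) = \left(4776 + 287\right) \left(- \frac{2081}{\left(202 + 57\right) - 1175} + 3784\right) = 5063 \left(- \frac{2081}{259 - 1175} + 3784\right) = 5063 \left(- \frac{2081}{-916} + 3784\right) = 5063 \left(\left(-2081\right) \left(- \frac{1}{916}\right) + 3784\right) = 5063 \left(\frac{2081}{916} + 3784\right) = 5063 \cdot \frac{3468225}{916} = \frac{17559623175}{916}$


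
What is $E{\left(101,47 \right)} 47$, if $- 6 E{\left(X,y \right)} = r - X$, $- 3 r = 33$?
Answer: $\frac{2632}{3} \approx 877.33$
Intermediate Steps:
$r = -11$ ($r = \left(- \frac{1}{3}\right) 33 = -11$)
$E{\left(X,y \right)} = \frac{11}{6} + \frac{X}{6}$ ($E{\left(X,y \right)} = - \frac{-11 - X}{6} = \frac{11}{6} + \frac{X}{6}$)
$E{\left(101,47 \right)} 47 = \left(\frac{11}{6} + \frac{1}{6} \cdot 101\right) 47 = \left(\frac{11}{6} + \frac{101}{6}\right) 47 = \frac{56}{3} \cdot 47 = \frac{2632}{3}$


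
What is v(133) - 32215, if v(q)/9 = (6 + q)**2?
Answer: 141674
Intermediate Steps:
v(q) = 9*(6 + q)**2
v(133) - 32215 = 9*(6 + 133)**2 - 32215 = 9*139**2 - 32215 = 9*19321 - 32215 = 173889 - 32215 = 141674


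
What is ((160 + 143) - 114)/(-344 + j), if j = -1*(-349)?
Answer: 189/5 ≈ 37.800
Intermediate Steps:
j = 349
((160 + 143) - 114)/(-344 + j) = ((160 + 143) - 114)/(-344 + 349) = (303 - 114)/5 = 189*(⅕) = 189/5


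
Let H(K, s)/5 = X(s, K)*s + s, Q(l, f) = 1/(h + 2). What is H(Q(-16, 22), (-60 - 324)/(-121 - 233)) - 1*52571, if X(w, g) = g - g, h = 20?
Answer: -3101369/59 ≈ -52566.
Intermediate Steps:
X(w, g) = 0
Q(l, f) = 1/22 (Q(l, f) = 1/(20 + 2) = 1/22)
H(K, s) = 5*s (H(K, s) = 5*(0*s + s) = 5*(0 + s) = 5*s)
H(Q(-16, 22), (-60 - 324)/(-121 - 233)) - 1*52571 = 5*((-60 - 324)/(-121 - 233)) - 1*52571 = 5*(-384/(-354)) - 52571 = 5*(-384*(-1/354)) - 52571 = 5*(64/59) - 52571 = 320/59 - 52571 = -3101369/59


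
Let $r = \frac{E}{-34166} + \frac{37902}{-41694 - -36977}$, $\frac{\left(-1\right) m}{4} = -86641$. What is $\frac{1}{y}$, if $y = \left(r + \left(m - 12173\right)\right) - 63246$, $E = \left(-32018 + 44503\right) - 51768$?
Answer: $\frac{161161022}{43696895648369} \approx 3.6882 \cdot 10^{-6}$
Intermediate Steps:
$m = 346564$ ($m = \left(-4\right) \left(-86641\right) = 346564$)
$E = -39283$ ($E = 12485 - 51768 = -39283$)
$r = - \frac{1109661821}{161161022}$ ($r = - \frac{39283}{-34166} + \frac{37902}{-41694 - -36977} = \left(-39283\right) \left(- \frac{1}{34166}\right) + \frac{37902}{-41694 + 36977} = \frac{39283}{34166} + \frac{37902}{-4717} = \frac{39283}{34166} + 37902 \left(- \frac{1}{4717}\right) = \frac{39283}{34166} - \frac{37902}{4717} = - \frac{1109661821}{161161022} \approx -6.8854$)
$y = \frac{43696895648369}{161161022}$ ($y = \left(- \frac{1109661821}{161161022} + \left(346564 - 12173\right)\right) - 63246 = \left(- \frac{1109661821}{161161022} + 334391\right) - 63246 = \frac{53889685645781}{161161022} - 63246 = \frac{43696895648369}{161161022} \approx 2.7114 \cdot 10^{5}$)
$\frac{1}{y} = \frac{1}{\frac{43696895648369}{161161022}} = \frac{161161022}{43696895648369}$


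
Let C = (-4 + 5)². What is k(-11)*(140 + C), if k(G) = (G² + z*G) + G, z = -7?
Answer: 26367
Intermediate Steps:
k(G) = G² - 6*G (k(G) = (G² - 7*G) + G = G² - 6*G)
C = 1 (C = 1² = 1)
k(-11)*(140 + C) = (-11*(-6 - 11))*(140 + 1) = -11*(-17)*141 = 187*141 = 26367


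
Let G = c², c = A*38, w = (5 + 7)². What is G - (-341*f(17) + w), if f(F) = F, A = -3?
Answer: 18649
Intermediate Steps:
w = 144 (w = 12² = 144)
c = -114 (c = -3*38 = -114)
G = 12996 (G = (-114)² = 12996)
G - (-341*f(17) + w) = 12996 - (-341*17 + 144) = 12996 - (-5797 + 144) = 12996 - 1*(-5653) = 12996 + 5653 = 18649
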